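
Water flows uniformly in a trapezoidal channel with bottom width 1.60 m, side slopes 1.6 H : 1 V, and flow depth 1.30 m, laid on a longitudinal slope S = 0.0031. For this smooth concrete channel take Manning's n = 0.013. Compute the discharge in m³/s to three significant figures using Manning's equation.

A = (b + z·y)·y = (1.60 + 1.6×1.30)×1.30 = 4.784 m²
P = b + 2y√(1+z²) = 1.60 + 2×1.30×√(1+1.6²) = 6.506 m
R = A/P = 4.784/6.506 = 0.7354 m
Q = (1/n)·A·R^(2/3)·S^(1/2) = (1/0.013) × 4.784 × 0.7354^(2/3) × 0.0031^(1/2) = 16.69 m³/s

16.7 m³/s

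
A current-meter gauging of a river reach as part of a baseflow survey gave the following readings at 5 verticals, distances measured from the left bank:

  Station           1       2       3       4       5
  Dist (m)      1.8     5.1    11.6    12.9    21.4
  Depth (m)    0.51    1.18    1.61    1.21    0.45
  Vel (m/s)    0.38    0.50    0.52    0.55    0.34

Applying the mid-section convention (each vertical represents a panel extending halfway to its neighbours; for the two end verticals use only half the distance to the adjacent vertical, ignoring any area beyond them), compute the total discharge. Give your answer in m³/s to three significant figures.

10.4 m³/s

w_1 = (5.1 − 1.8)/2 = 1.65 m; q_1 = 0.38 × 0.51 × 1.65 = 0.3198 m³/s
w_2 = (11.6 − 1.8)/2 = 4.9 m; q_2 = 0.50 × 1.18 × 4.9 = 2.891 m³/s
w_3 = (12.9 − 5.1)/2 = 3.9 m; q_3 = 0.52 × 1.61 × 3.9 = 3.265 m³/s
w_4 = (21.4 − 11.6)/2 = 4.9 m; q_4 = 0.55 × 1.21 × 4.9 = 3.261 m³/s
w_5 = (21.4 − 12.9)/2 = 4.25 m; q_5 = 0.34 × 0.45 × 4.25 = 0.6503 m³/s
Q = Σ qᵢ = 10.39 m³/s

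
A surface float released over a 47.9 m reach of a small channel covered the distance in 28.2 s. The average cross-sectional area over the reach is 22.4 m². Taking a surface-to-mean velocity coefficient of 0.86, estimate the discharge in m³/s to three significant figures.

v_surface = L / t̄ = 47.9 / 28.2 = 1.699 m/s
v_mean = 0.86 × 1.699 = 1.461 m/s
Q = A × v_mean = 22.4 × 1.461 = 32.72 m³/s

32.7 m³/s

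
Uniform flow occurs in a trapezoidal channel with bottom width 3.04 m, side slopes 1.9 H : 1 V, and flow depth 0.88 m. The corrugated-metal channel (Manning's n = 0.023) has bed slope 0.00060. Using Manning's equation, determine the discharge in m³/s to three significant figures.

3.17 m³/s

A = (b + z·y)·y = (3.04 + 1.9×0.88)×0.88 = 4.147 m²
P = b + 2y√(1+z²) = 3.04 + 2×0.88×√(1+1.9²) = 6.819 m
R = A/P = 4.147/6.819 = 0.6081 m
Q = (1/n)·A·R^(2/3)·S^(1/2) = (1/0.023) × 4.147 × 0.6081^(2/3) × 0.00060^(1/2) = 3.170 m³/s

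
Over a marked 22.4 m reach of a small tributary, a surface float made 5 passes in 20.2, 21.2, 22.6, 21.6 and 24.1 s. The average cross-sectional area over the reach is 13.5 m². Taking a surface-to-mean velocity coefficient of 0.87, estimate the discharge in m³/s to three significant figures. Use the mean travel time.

12.0 m³/s

t̄ = (20.2 + 21.2 + 22.6 + 21.6 + 24.1) / 5 = 21.94 s
v_surface = L / t̄ = 22.4 / 21.94 = 1.021 m/s
v_mean = 0.87 × 1.021 = 0.8882 m/s
Q = A × v_mean = 13.5 × 0.8882 = 11.99 m³/s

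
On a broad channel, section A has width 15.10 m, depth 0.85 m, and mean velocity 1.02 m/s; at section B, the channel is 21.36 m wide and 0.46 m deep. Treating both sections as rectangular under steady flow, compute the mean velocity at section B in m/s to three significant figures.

1.33 m/s

Q = A₁V₁ = (15.10×0.85) × 1.02 = 13.09 m³/s
A₂ = 21.36 × 0.46 = 9.826 m²
V₂ = Q/A₂ = 13.09/9.826 = 1.332 m/s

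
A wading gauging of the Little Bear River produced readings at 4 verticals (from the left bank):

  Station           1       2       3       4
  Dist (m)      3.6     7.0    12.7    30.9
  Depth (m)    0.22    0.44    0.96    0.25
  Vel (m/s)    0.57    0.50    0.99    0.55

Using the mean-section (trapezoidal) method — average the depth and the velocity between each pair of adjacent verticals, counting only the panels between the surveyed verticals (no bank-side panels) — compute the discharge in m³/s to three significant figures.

12.1 m³/s

Panel 1-2: Δb = 3.4 m, d̄ = (0.22+0.44)/2 = 0.33, v̄ = (0.57+0.50)/2 = 0.535 → q = 3.4×0.33×0.535 = 0.6003 m³/s
Panel 2-3: Δb = 5.7 m, d̄ = (0.44+0.96)/2 = 0.7, v̄ = (0.50+0.99)/2 = 0.745 → q = 5.7×0.7×0.745 = 2.973 m³/s
Panel 3-4: Δb = 18.2 m, d̄ = (0.96+0.25)/2 = 0.605, v̄ = (0.99+0.55)/2 = 0.77 → q = 18.2×0.605×0.77 = 8.478 m³/s
Q = Σ q = 12.05 m³/s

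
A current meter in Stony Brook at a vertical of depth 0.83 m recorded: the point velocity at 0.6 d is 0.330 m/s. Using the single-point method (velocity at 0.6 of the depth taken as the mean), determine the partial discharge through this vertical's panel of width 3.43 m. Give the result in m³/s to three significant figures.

v̄ = v₀.₆ = 0.330 m/s
q = v̄ × d × w = 0.3300 × 0.83 × 3.43 = 0.9395 m³/s

0.939 m³/s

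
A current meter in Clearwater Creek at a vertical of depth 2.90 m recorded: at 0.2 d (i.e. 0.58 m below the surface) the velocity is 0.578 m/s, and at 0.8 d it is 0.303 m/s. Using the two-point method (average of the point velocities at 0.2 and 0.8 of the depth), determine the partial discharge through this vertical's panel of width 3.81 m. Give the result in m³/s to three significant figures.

4.87 m³/s

v̄ = (0.578 + 0.303) / 2 = 0.4405 m/s
q = v̄ × d × w = 0.4405 × 2.90 × 3.81 = 4.867 m³/s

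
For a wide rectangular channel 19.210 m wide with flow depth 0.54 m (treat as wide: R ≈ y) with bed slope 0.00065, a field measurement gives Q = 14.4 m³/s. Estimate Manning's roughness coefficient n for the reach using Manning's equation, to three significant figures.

0.0122

A = b·y = 19.210 × 0.54 = 10.37 m²
Wide channel: R ≈ y = 0.54 m
n = (1/Q)·A·R^(2/3)·S^(1/2) = (1/14.4) × 10.37 × 0.6631 × 0.02550 = 0.01218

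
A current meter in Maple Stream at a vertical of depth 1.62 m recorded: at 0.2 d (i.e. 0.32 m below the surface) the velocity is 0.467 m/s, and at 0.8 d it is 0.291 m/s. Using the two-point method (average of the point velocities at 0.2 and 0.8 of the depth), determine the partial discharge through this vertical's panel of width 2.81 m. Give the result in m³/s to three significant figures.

1.73 m³/s

v̄ = (0.467 + 0.291) / 2 = 0.3790 m/s
q = v̄ × d × w = 0.3790 × 1.62 × 2.81 = 1.725 m³/s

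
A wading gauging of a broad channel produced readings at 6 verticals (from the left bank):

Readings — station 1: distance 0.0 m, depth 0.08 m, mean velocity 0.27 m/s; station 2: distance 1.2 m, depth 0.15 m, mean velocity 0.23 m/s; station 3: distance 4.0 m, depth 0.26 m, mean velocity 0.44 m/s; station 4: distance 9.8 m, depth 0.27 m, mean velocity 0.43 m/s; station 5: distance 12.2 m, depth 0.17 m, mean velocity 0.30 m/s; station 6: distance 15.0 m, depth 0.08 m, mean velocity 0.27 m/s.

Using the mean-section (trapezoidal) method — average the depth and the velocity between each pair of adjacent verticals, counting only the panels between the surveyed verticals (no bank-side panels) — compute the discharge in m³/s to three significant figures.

Panel 1-2: Δb = 1.2 m, d̄ = (0.08+0.15)/2 = 0.115, v̄ = (0.27+0.23)/2 = 0.25 → q = 1.2×0.115×0.25 = 0.03450 m³/s
Panel 2-3: Δb = 2.8 m, d̄ = (0.15+0.26)/2 = 0.205, v̄ = (0.23+0.44)/2 = 0.335 → q = 2.8×0.205×0.335 = 0.1923 m³/s
Panel 3-4: Δb = 5.8 m, d̄ = (0.26+0.27)/2 = 0.265, v̄ = (0.44+0.43)/2 = 0.435 → q = 5.8×0.265×0.435 = 0.6686 m³/s
Panel 4-5: Δb = 2.4 m, d̄ = (0.27+0.17)/2 = 0.22, v̄ = (0.43+0.30)/2 = 0.365 → q = 2.4×0.22×0.365 = 0.1927 m³/s
Panel 5-6: Δb = 2.8 m, d̄ = (0.17+0.08)/2 = 0.125, v̄ = (0.30+0.27)/2 = 0.285 → q = 2.8×0.125×0.285 = 0.09975 m³/s
Q = Σ q = 1.188 m³/s

1.19 m³/s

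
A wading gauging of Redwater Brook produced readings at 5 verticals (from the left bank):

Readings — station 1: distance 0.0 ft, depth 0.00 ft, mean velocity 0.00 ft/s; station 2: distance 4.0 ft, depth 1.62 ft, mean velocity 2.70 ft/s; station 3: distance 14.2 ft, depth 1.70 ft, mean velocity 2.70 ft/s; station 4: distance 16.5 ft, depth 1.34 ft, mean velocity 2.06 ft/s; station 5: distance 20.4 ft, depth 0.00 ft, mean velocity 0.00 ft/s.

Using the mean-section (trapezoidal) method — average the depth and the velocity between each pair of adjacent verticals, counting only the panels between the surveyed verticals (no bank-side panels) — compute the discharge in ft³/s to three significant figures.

Panel 1-2: Δb = 4 ft, d̄ = (0.00+1.62)/2 = 0.81, v̄ = (0.00+2.70)/2 = 1.35 → q = 4×0.81×1.35 = 4.374 ft³/s
Panel 2-3: Δb = 10.2 ft, d̄ = (1.62+1.70)/2 = 1.66, v̄ = (2.70+2.70)/2 = 2.7 → q = 10.2×1.66×2.7 = 45.72 ft³/s
Panel 3-4: Δb = 2.3 ft, d̄ = (1.70+1.34)/2 = 1.52, v̄ = (2.70+2.06)/2 = 2.38 → q = 2.3×1.52×2.38 = 8.320 ft³/s
Panel 4-5: Δb = 3.9 ft, d̄ = (1.34+0.00)/2 = 0.67, v̄ = (2.06+0.00)/2 = 1.03 → q = 3.9×0.67×1.03 = 2.691 ft³/s
Q = Σ q = 61.10 ft³/s

61.1 ft³/s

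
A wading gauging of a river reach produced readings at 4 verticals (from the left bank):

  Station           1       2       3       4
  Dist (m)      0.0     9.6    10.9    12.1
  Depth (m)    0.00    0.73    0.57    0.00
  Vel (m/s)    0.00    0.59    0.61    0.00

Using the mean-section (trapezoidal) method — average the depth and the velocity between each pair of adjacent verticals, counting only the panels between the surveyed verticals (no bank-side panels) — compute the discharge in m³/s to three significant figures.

Panel 1-2: Δb = 9.6 m, d̄ = (0.00+0.73)/2 = 0.365, v̄ = (0.00+0.59)/2 = 0.295 → q = 9.6×0.365×0.295 = 1.034 m³/s
Panel 2-3: Δb = 1.3 m, d̄ = (0.73+0.57)/2 = 0.65, v̄ = (0.59+0.61)/2 = 0.6 → q = 1.3×0.65×0.6 = 0.5070 m³/s
Panel 3-4: Δb = 1.2 m, d̄ = (0.57+0.00)/2 = 0.285, v̄ = (0.61+0.00)/2 = 0.305 → q = 1.2×0.285×0.305 = 0.1043 m³/s
Q = Σ q = 1.645 m³/s

1.64 m³/s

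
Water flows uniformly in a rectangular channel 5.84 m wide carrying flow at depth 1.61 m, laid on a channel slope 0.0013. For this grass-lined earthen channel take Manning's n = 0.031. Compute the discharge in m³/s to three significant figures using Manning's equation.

11.2 m³/s

A = b·y = 5.84 × 1.61 = 9.402 m²
P = b + 2y = 5.84 + 2×1.61 = 9.060 m
R = A/P = 9.402/9.060 = 1.038 m
Q = (1/n)·A·R^(2/3)·S^(1/2) = (1/0.031) × 9.402 × 1.038^(2/3) × 0.0013^(1/2) = 11.21 m³/s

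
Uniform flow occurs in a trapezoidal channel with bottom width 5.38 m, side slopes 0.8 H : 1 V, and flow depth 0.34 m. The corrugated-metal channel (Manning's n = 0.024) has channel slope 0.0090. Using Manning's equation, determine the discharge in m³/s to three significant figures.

A = (b + z·y)·y = (5.38 + 0.8×0.34)×0.34 = 1.922 m²
P = b + 2y√(1+z²) = 5.38 + 2×0.34×√(1+0.8²) = 6.251 m
R = A/P = 1.922/6.251 = 0.3074 m
Q = (1/n)·A·R^(2/3)·S^(1/2) = (1/0.024) × 1.922 × 0.3074^(2/3) × 0.0090^(1/2) = 3.460 m³/s

3.46 m³/s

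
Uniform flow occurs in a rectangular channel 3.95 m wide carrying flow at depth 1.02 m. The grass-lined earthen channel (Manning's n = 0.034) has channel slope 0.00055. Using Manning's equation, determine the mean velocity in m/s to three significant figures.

A = b·y = 3.95 × 1.02 = 4.029 m²
P = b + 2y = 3.95 + 2×1.02 = 5.990 m
R = A/P = 4.029/5.990 = 0.6726 m
Q = (1/n)·A·R^(2/3)·S^(1/2) = (1/0.034) × 4.029 × 0.6726^(2/3) × 0.00055^(1/2) = 2.133 m³/s
V = Q/A = 2.133/4.029 = 0.5295 m/s

0.530 m/s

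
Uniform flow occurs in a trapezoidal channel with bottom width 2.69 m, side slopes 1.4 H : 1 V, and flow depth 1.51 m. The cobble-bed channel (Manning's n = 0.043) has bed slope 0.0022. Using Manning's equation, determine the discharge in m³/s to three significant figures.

A = (b + z·y)·y = (2.69 + 1.4×1.51)×1.51 = 7.254 m²
P = b + 2y√(1+z²) = 2.69 + 2×1.51×√(1+1.4²) = 7.886 m
R = A/P = 7.254/7.886 = 0.9199 m
Q = (1/n)·A·R^(2/3)·S^(1/2) = (1/0.043) × 7.254 × 0.9199^(2/3) × 0.0022^(1/2) = 7.484 m³/s

7.48 m³/s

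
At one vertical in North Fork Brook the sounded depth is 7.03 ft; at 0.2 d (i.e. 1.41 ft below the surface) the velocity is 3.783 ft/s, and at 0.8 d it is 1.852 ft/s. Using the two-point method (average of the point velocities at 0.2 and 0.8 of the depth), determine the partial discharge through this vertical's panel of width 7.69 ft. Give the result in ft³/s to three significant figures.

v̄ = (3.783 + 1.852) / 2 = 2.818 ft/s
q = v̄ × d × w = 2.818 × 7.03 × 7.69 = 152.3 ft³/s

152 ft³/s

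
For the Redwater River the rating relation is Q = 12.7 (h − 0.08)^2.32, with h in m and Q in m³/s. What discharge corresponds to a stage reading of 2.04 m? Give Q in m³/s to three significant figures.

Q = 12.7 × (2.04 − 0.08)^2.32 = 12.7 × 1.96^2.32 = 60.51 m³/s

60.5 m³/s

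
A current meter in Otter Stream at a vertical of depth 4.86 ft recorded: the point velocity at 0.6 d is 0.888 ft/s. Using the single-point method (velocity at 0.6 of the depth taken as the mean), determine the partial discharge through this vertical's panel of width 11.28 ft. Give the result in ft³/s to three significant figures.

48.7 ft³/s

v̄ = v₀.₆ = 0.888 ft/s
q = v̄ × d × w = 0.8880 × 4.86 × 11.28 = 48.68 ft³/s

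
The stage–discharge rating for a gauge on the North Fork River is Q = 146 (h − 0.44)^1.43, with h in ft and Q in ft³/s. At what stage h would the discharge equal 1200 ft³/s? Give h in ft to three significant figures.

4.80 ft

h − h₀ = (Q/C)^(1/b) = (1200/146)^(1/1.43) = 4.363 ft
h = 0.44 + 4.363 = 4.803 ft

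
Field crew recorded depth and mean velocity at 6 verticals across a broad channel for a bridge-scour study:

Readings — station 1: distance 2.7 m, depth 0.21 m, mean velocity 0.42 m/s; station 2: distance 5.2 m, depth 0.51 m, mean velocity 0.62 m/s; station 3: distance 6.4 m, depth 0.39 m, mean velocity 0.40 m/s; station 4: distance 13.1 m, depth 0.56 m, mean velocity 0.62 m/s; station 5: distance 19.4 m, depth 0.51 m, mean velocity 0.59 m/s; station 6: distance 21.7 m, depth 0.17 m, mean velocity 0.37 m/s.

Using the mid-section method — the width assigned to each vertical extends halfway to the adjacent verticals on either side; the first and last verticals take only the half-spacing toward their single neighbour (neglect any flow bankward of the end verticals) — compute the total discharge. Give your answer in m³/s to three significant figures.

4.93 m³/s

w_1 = (5.2 − 2.7)/2 = 1.25 m; q_1 = 0.42 × 0.21 × 1.25 = 0.1103 m³/s
w_2 = (6.4 − 2.7)/2 = 1.85 m; q_2 = 0.62 × 0.51 × 1.85 = 0.5850 m³/s
w_3 = (13.1 − 5.2)/2 = 3.95 m; q_3 = 0.40 × 0.39 × 3.95 = 0.6162 m³/s
w_4 = (19.4 − 6.4)/2 = 6.5 m; q_4 = 0.62 × 0.56 × 6.5 = 2.257 m³/s
w_5 = (21.7 − 13.1)/2 = 4.3 m; q_5 = 0.59 × 0.51 × 4.3 = 1.294 m³/s
w_6 = (21.7 − 19.4)/2 = 1.15 m; q_6 = 0.37 × 0.17 × 1.15 = 0.07234 m³/s
Q = Σ qᵢ = 4.934 m³/s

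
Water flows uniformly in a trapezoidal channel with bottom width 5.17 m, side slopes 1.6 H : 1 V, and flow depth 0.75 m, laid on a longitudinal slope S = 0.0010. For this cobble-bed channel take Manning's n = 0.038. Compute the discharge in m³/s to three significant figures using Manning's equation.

2.82 m³/s

A = (b + z·y)·y = (5.17 + 1.6×0.75)×0.75 = 4.778 m²
P = b + 2y√(1+z²) = 5.17 + 2×0.75×√(1+1.6²) = 8.000 m
R = A/P = 4.778/8.000 = 0.5972 m
Q = (1/n)·A·R^(2/3)·S^(1/2) = (1/0.038) × 4.778 × 0.5972^(2/3) × 0.0010^(1/2) = 2.819 m³/s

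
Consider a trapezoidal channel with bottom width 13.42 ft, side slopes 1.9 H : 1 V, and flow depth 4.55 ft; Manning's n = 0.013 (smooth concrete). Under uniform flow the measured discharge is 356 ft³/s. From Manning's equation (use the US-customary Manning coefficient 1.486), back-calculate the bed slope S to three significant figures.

0.000218

A = (b + z·y)·y = (13.42 + 1.9×4.55)×4.55 = 100.4 ft²
P = b + 2y√(1+z²) = 13.42 + 2×4.55×√(1+1.9²) = 32.96 ft
R = A/P = 100.4/32.96 = 3.046 ft
S = (Q·n / (1.486·A·R^(2/3)))² = (356×0.013 / (1.486×100.4×2.101))² = 0.0002179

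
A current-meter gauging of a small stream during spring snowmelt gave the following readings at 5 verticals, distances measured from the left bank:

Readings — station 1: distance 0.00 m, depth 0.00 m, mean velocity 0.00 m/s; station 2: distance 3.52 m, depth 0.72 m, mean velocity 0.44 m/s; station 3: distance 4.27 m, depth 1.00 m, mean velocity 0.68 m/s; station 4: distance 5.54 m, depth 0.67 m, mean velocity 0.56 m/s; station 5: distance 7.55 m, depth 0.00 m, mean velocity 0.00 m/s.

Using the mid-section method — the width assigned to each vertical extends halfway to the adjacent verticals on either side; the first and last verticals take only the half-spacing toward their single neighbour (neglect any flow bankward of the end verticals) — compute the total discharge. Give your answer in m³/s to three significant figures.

1.98 m³/s

w_2 = (4.27 − 0.00)/2 = 2.135 m; q_2 = 0.44 × 0.72 × 2.135 = 0.6764 m³/s
w_3 = (5.54 − 3.52)/2 = 1.01 m; q_3 = 0.68 × 1.00 × 1.01 = 0.6868 m³/s
w_4 = (7.55 − 4.27)/2 = 1.64 m; q_4 = 0.56 × 0.67 × 1.64 = 0.6153 m³/s
Stations 1, 5 contribute zero (depth or velocity is 0).
Q = Σ qᵢ = 1.978 m³/s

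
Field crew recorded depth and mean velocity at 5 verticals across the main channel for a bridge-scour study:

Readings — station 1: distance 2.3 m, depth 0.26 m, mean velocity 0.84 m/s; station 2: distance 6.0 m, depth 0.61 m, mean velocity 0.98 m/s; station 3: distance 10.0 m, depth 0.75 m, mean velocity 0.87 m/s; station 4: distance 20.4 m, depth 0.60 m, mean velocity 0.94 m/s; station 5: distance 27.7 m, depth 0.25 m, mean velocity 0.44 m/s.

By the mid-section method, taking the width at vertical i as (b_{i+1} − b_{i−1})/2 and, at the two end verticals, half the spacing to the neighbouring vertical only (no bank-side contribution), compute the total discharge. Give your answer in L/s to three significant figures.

w_1 = (6.0 − 2.3)/2 = 1.85 m; q_1 = 0.84 × 0.26 × 1.85 = 0.4040 m³/s
w_2 = (10.0 − 2.3)/2 = 3.85 m; q_2 = 0.98 × 0.61 × 3.85 = 2.302 m³/s
w_3 = (20.4 − 6.0)/2 = 7.2 m; q_3 = 0.87 × 0.75 × 7.2 = 4.698 m³/s
w_4 = (27.7 − 10.0)/2 = 8.85 m; q_4 = 0.94 × 0.60 × 8.85 = 4.991 m³/s
w_5 = (27.7 − 20.4)/2 = 3.65 m; q_5 = 0.44 × 0.25 × 3.65 = 0.4015 m³/s
Q = Σ qᵢ = 12.80 m³/s
= 12.80 × 1000 = 12800 L/s

12800 L/s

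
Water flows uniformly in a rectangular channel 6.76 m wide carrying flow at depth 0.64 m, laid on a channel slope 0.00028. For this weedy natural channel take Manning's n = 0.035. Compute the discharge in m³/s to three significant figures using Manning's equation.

1.37 m³/s

A = b·y = 6.76 × 0.64 = 4.326 m²
P = b + 2y = 6.76 + 2×0.64 = 8.040 m
R = A/P = 4.326/8.040 = 0.5381 m
Q = (1/n)·A·R^(2/3)·S^(1/2) = (1/0.035) × 4.326 × 0.5381^(2/3) × 0.00028^(1/2) = 1.368 m³/s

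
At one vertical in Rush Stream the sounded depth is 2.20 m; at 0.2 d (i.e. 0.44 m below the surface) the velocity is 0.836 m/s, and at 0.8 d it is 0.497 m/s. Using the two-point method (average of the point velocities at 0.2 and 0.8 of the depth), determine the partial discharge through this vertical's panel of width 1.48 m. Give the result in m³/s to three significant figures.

2.17 m³/s

v̄ = (0.836 + 0.497) / 2 = 0.6665 m/s
q = v̄ × d × w = 0.6665 × 2.20 × 1.48 = 2.170 m³/s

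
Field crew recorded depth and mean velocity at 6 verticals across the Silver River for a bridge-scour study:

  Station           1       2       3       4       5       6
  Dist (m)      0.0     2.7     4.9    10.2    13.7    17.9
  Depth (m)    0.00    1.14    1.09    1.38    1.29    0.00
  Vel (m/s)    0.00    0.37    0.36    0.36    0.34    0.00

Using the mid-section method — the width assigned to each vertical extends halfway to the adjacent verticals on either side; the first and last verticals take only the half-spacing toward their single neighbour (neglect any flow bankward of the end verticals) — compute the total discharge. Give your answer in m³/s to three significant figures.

w_2 = (4.9 − 0.0)/2 = 2.45 m; q_2 = 0.37 × 1.14 × 2.45 = 1.033 m³/s
w_3 = (10.2 − 2.7)/2 = 3.75 m; q_3 = 0.36 × 1.09 × 3.75 = 1.472 m³/s
w_4 = (13.7 − 4.9)/2 = 4.4 m; q_4 = 0.36 × 1.38 × 4.4 = 2.186 m³/s
w_5 = (17.9 − 10.2)/2 = 3.85 m; q_5 = 0.34 × 1.29 × 3.85 = 1.689 m³/s
Stations 1, 6 contribute zero (depth or velocity is 0).
Q = Σ qᵢ = 6.379 m³/s

6.38 m³/s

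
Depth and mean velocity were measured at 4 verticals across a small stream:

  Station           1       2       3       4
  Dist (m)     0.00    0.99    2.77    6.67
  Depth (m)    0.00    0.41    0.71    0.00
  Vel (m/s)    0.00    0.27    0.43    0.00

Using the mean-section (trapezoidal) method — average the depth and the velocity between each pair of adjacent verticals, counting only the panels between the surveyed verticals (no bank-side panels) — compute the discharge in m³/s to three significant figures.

0.674 m³/s

Panel 1-2: Δb = 0.99 m, d̄ = (0.00+0.41)/2 = 0.205, v̄ = (0.00+0.27)/2 = 0.135 → q = 0.99×0.205×0.135 = 0.02740 m³/s
Panel 2-3: Δb = 1.78 m, d̄ = (0.41+0.71)/2 = 0.56, v̄ = (0.27+0.43)/2 = 0.35 → q = 1.78×0.56×0.35 = 0.3489 m³/s
Panel 3-4: Δb = 3.9 m, d̄ = (0.71+0.00)/2 = 0.355, v̄ = (0.43+0.00)/2 = 0.215 → q = 3.9×0.355×0.215 = 0.2977 m³/s
Q = Σ q = 0.6739 m³/s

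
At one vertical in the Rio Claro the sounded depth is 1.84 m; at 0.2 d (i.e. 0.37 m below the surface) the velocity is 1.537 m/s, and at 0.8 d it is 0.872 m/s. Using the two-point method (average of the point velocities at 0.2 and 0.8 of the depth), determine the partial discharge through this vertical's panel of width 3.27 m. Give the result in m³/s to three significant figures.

7.25 m³/s

v̄ = (1.537 + 0.872) / 2 = 1.205 m/s
q = v̄ × d × w = 1.205 × 1.84 × 3.27 = 7.247 m³/s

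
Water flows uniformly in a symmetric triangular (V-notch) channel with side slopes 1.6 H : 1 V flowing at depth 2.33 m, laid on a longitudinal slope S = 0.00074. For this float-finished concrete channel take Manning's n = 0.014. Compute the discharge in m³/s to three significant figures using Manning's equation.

A = z·y² = 1.6×2.33² = 8.686 m²
P = 2y√(1+z²) = 2×2.33×√(1+1.6²) = 8.792 m
R = A/P = 8.686/8.792 = 0.9879 m
Q = (1/n)·A·R^(2/3)·S^(1/2) = (1/0.014) × 8.686 × 0.9879^(2/3) × 0.00074^(1/2) = 16.74 m³/s

16.7 m³/s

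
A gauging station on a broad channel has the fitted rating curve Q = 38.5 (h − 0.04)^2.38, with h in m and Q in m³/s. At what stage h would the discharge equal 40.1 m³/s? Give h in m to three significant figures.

1.06 m

h − h₀ = (Q/C)^(1/b) = (40.1/38.5)^(1/2.38) = 1.017 m
h = 0.04 + 1.017 = 1.057 m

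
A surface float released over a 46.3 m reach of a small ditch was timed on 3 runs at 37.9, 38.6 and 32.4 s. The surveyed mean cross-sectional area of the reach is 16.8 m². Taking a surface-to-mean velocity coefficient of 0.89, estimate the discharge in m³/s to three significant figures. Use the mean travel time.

t̄ = (37.9 + 38.6 + 32.4) / 3 = 36.3 s
v_surface = L / t̄ = 46.3 / 36.3 = 1.275 m/s
v_mean = 0.89 × 1.275 = 1.135 m/s
Q = A × v_mean = 16.8 × 1.135 = 19.07 m³/s

19.1 m³/s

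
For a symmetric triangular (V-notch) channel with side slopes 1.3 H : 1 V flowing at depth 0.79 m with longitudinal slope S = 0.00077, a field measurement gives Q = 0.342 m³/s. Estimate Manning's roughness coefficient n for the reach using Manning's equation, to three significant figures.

A = z·y² = 1.3×0.79² = 0.8113 m²
P = 2y√(1+z²) = 2×0.79×√(1+1.3²) = 2.591 m
R = A/P = 0.8113/2.591 = 0.3131 m
n = (1/Q)·A·R^(2/3)·S^(1/2) = (1/0.342) × 0.8113 × 0.4611 × 0.02775 = 0.03035

0.0304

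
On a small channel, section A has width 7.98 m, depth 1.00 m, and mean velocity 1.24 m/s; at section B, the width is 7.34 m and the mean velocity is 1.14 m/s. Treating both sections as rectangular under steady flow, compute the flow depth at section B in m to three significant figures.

Q = A₁V₁ = (7.98×1.00) × 1.24 = 9.895 m³/s
d₂ = Q/(b₂ V₂) = 9.895/(7.34×1.14) = 1.183 m

1.18 m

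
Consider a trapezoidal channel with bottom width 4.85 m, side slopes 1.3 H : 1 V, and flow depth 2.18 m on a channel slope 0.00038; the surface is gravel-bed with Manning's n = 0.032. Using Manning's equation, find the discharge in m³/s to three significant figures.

A = (b + z·y)·y = (4.85 + 1.3×2.18)×2.18 = 16.75 m²
P = b + 2y√(1+z²) = 4.85 + 2×2.18×√(1+1.3²) = 12.00 m
R = A/P = 16.75/12.00 = 1.396 m
Q = (1/n)·A·R^(2/3)·S^(1/2) = (1/0.032) × 16.75 × 1.396^(2/3) × 0.00038^(1/2) = 12.74 m³/s

12.7 m³/s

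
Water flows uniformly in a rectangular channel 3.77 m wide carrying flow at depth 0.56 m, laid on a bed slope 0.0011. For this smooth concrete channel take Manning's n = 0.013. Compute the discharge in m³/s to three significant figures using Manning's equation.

A = b·y = 3.77 × 0.56 = 2.111 m²
P = b + 2y = 3.77 + 2×0.56 = 4.890 m
R = A/P = 2.111/4.890 = 0.4317 m
Q = (1/n)·A·R^(2/3)·S^(1/2) = (1/0.013) × 2.111 × 0.4317^(2/3) × 0.0011^(1/2) = 3.077 m³/s

3.08 m³/s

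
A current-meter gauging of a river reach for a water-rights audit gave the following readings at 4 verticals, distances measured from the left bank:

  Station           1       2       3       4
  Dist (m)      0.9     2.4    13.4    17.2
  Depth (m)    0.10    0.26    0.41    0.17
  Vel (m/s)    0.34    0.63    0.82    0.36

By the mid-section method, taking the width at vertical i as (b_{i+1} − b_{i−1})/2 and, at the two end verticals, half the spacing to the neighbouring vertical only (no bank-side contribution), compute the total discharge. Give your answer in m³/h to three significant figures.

13200 m³/h

w_1 = (2.4 − 0.9)/2 = 0.75 m; q_1 = 0.34 × 0.10 × 0.75 = 0.02550 m³/s
w_2 = (13.4 − 0.9)/2 = 6.25 m; q_2 = 0.63 × 0.26 × 6.25 = 1.024 m³/s
w_3 = (17.2 − 2.4)/2 = 7.4 m; q_3 = 0.82 × 0.41 × 7.4 = 2.488 m³/s
w_4 = (17.2 − 13.4)/2 = 1.9 m; q_4 = 0.36 × 0.17 × 1.9 = 0.1163 m³/s
Q = Σ qᵢ = 3.653 m³/s
= 3.653 × 3600 = 13150 m³/h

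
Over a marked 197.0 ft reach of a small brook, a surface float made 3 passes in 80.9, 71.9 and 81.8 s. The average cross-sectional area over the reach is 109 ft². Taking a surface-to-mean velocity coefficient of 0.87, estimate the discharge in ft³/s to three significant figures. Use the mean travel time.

t̄ = (80.9 + 71.9 + 81.8) / 3 = 78.2 s
v_surface = L / t̄ = 197.0 / 78.2 = 2.519 ft/s
v_mean = 0.87 × 2.519 = 2.192 ft/s
Q = A × v_mean = 109 × 2.192 = 238.9 ft³/s

239 ft³/s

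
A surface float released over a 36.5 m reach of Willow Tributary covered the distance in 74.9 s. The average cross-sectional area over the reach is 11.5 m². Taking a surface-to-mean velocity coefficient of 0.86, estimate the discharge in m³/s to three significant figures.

v_surface = L / t̄ = 36.5 / 74.9 = 0.4873 m/s
v_mean = 0.86 × 0.4873 = 0.4191 m/s
Q = A × v_mean = 11.5 × 0.4191 = 4.820 m³/s

4.82 m³/s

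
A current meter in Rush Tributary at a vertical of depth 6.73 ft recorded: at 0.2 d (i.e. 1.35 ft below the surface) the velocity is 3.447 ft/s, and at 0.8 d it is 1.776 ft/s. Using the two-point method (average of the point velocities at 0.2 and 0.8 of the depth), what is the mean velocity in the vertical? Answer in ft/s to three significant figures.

2.61 ft/s

v̄ = (3.447 + 1.776) / 2 = 2.612 ft/s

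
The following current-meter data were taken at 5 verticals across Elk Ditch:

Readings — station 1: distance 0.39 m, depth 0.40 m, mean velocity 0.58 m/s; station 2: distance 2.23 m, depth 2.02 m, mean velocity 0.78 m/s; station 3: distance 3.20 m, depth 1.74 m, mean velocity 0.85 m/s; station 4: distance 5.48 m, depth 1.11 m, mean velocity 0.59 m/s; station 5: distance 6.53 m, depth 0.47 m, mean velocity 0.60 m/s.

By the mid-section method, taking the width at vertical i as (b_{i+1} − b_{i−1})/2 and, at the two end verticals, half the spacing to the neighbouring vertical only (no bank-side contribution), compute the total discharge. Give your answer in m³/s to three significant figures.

6.07 m³/s

w_1 = (2.23 − 0.39)/2 = 0.92 m; q_1 = 0.58 × 0.40 × 0.92 = 0.2134 m³/s
w_2 = (3.20 − 0.39)/2 = 1.405 m; q_2 = 0.78 × 2.02 × 1.405 = 2.214 m³/s
w_3 = (5.48 − 2.23)/2 = 1.625 m; q_3 = 0.85 × 1.74 × 1.625 = 2.403 m³/s
w_4 = (6.53 − 3.20)/2 = 1.665 m; q_4 = 0.59 × 1.11 × 1.665 = 1.090 m³/s
w_5 = (6.53 − 5.48)/2 = 0.525 m; q_5 = 0.60 × 0.47 × 0.525 = 0.1481 m³/s
Q = Σ qᵢ = 6.069 m³/s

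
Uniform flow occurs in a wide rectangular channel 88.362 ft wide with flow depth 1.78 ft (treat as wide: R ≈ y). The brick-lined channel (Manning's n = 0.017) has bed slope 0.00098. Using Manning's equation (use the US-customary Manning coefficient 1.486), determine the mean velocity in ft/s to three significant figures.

4.02 ft/s

A = b·y = 88.362 × 1.78 = 157.3 ft²
Wide channel: R ≈ y = 1.78 ft
Q = (1.486/n)·A·R^(2/3)·S^(1/2) = (1.486/0.017) × 157.3 × 1.780^(2/3) × 0.00098^(1/2) = 632.1 ft³/s
V = Q/A = 632.1/157.3 = 4.019 ft/s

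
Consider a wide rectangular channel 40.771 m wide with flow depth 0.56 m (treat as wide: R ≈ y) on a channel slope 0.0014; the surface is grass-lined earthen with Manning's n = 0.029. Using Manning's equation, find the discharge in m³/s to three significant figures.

A = b·y = 40.771 × 0.56 = 22.83 m²
Wide channel: R ≈ y = 0.56 m
Q = (1/n)·A·R^(2/3)·S^(1/2) = (1/0.029) × 22.83 × 0.5600^(2/3) × 0.0014^(1/2) = 20.01 m³/s

20.0 m³/s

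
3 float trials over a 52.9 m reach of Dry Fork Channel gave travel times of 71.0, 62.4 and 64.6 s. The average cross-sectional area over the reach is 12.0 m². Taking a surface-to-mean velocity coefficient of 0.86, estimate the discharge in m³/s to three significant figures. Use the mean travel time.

8.27 m³/s

t̄ = (71.0 + 62.4 + 64.6) / 3 = 66 s
v_surface = L / t̄ = 52.9 / 66 = 0.8015 m/s
v_mean = 0.86 × 0.8015 = 0.6893 m/s
Q = A × v_mean = 12.0 × 0.6893 = 8.272 m³/s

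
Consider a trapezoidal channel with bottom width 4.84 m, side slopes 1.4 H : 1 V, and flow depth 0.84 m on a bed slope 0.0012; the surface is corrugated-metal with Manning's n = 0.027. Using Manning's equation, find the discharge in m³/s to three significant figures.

4.88 m³/s

A = (b + z·y)·y = (4.84 + 1.4×0.84)×0.84 = 5.053 m²
P = b + 2y√(1+z²) = 4.84 + 2×0.84×√(1+1.4²) = 7.730 m
R = A/P = 5.053/7.730 = 0.6537 m
Q = (1/n)·A·R^(2/3)·S^(1/2) = (1/0.027) × 5.053 × 0.6537^(2/3) × 0.0012^(1/2) = 4.884 m³/s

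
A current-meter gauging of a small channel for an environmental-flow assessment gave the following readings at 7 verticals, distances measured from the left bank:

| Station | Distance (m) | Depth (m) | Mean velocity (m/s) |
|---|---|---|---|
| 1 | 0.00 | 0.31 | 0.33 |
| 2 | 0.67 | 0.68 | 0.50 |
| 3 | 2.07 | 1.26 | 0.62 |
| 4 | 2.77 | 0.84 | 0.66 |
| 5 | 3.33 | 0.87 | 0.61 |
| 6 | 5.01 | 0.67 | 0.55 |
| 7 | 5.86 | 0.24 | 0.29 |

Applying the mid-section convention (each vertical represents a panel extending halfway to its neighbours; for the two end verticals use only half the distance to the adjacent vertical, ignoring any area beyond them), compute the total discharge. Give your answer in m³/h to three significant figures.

9520 m³/h

w_1 = (0.67 − 0.00)/2 = 0.335 m; q_1 = 0.33 × 0.31 × 0.335 = 0.03427 m³/s
w_2 = (2.07 − 0.00)/2 = 1.035 m; q_2 = 0.50 × 0.68 × 1.035 = 0.3519 m³/s
w_3 = (2.77 − 0.67)/2 = 1.05 m; q_3 = 0.62 × 1.26 × 1.05 = 0.8203 m³/s
w_4 = (3.33 − 2.07)/2 = 0.63 m; q_4 = 0.66 × 0.84 × 0.63 = 0.3493 m³/s
w_5 = (5.01 − 2.77)/2 = 1.12 m; q_5 = 0.61 × 0.87 × 1.12 = 0.5944 m³/s
w_6 = (5.86 − 3.33)/2 = 1.265 m; q_6 = 0.55 × 0.67 × 1.265 = 0.4662 m³/s
w_7 = (5.86 − 5.01)/2 = 0.425 m; q_7 = 0.29 × 0.24 × 0.425 = 0.02958 m³/s
Q = Σ qᵢ = 2.646 m³/s
= 2.646 × 3600 = 9525 m³/h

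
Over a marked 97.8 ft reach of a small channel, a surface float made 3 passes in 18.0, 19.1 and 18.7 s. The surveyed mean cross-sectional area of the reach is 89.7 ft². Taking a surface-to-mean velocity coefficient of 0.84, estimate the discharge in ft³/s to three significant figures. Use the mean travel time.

396 ft³/s

t̄ = (18.0 + 19.1 + 18.7) / 3 = 18.6 s
v_surface = L / t̄ = 97.8 / 18.6 = 5.258 ft/s
v_mean = 0.84 × 5.258 = 4.417 ft/s
Q = A × v_mean = 89.7 × 4.417 = 396.2 ft³/s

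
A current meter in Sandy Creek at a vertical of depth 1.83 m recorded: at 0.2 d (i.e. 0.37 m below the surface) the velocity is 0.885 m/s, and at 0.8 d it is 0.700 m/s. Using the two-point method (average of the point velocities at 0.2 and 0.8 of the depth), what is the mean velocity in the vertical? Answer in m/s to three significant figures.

v̄ = (0.885 + 0.700) / 2 = 0.7925 m/s

0.793 m/s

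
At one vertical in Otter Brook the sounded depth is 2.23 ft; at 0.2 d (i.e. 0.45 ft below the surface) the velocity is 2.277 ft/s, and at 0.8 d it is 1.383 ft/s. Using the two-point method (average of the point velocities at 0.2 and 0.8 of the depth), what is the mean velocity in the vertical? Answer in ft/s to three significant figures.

v̄ = (2.277 + 1.383) / 2 = 1.830 ft/s

1.83 ft/s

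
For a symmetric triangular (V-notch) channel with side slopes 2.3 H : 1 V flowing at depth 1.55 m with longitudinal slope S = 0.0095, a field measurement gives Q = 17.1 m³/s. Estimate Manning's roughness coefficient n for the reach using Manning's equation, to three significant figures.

0.0251

A = z·y² = 2.3×1.55² = 5.526 m²
P = 2y√(1+z²) = 2×1.55×√(1+2.3²) = 7.775 m
R = A/P = 5.526/7.775 = 0.7107 m
n = (1/Q)·A·R^(2/3)·S^(1/2) = (1/17.1) × 5.526 × 0.7964 × 0.09747 = 0.02508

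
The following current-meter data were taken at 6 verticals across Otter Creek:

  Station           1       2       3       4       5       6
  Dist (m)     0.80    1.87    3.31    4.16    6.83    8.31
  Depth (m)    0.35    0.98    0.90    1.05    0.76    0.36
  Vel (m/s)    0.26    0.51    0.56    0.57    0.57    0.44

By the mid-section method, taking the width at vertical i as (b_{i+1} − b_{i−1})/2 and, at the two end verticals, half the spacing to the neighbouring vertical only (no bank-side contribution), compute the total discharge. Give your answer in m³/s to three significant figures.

3.32 m³/s

w_1 = (1.87 − 0.80)/2 = 0.535 m; q_1 = 0.26 × 0.35 × 0.535 = 0.04869 m³/s
w_2 = (3.31 − 0.80)/2 = 1.255 m; q_2 = 0.51 × 0.98 × 1.255 = 0.6272 m³/s
w_3 = (4.16 − 1.87)/2 = 1.145 m; q_3 = 0.56 × 0.90 × 1.145 = 0.5771 m³/s
w_4 = (6.83 − 3.31)/2 = 1.76 m; q_4 = 0.57 × 1.05 × 1.76 = 1.053 m³/s
w_5 = (8.31 − 4.16)/2 = 2.075 m; q_5 = 0.57 × 0.76 × 2.075 = 0.8989 m³/s
w_6 = (8.31 − 6.83)/2 = 0.74 m; q_6 = 0.44 × 0.36 × 0.74 = 0.1172 m³/s
Q = Σ qᵢ = 3.322 m³/s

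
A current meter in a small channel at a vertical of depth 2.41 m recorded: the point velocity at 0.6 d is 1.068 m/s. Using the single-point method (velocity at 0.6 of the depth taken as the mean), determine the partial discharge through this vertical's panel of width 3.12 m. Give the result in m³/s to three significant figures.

8.03 m³/s

v̄ = v₀.₆ = 1.068 m/s
q = v̄ × d × w = 1.068 × 2.41 × 3.12 = 8.031 m³/s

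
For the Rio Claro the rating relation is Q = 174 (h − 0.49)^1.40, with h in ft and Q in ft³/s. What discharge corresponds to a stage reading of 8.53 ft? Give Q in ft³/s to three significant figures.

Q = 174 × (8.53 − 0.49)^1.40 = 174 × 8.04^1.40 = 3220 ft³/s

3220 ft³/s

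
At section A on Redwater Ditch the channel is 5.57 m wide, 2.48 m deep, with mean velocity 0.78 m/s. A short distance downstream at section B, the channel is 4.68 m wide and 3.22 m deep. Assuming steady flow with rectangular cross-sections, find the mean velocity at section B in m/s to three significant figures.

Q = A₁V₁ = (5.57×2.48) × 0.78 = 10.77 m³/s
A₂ = 4.68 × 3.22 = 15.07 m²
V₂ = Q/A₂ = 10.77/15.07 = 0.7150 m/s

0.715 m/s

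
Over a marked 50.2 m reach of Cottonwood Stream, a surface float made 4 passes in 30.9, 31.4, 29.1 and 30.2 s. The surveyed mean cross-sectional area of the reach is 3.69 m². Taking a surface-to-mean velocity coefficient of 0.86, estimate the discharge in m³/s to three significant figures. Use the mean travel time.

t̄ = (30.9 + 31.4 + 29.1 + 30.2) / 4 = 30.4 s
v_surface = L / t̄ = 50.2 / 30.4 = 1.651 m/s
v_mean = 0.86 × 1.651 = 1.420 m/s
Q = A × v_mean = 3.69 × 1.420 = 5.240 m³/s

5.24 m³/s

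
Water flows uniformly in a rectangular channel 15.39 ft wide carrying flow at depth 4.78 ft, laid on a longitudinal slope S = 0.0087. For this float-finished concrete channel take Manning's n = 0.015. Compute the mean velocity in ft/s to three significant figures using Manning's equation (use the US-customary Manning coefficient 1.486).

19.0 ft/s

A = b·y = 15.39 × 4.78 = 73.56 ft²
P = b + 2y = 15.39 + 2×4.78 = 24.95 ft
R = A/P = 73.56/24.95 = 2.948 ft
Q = (1.486/n)·A·R^(2/3)·S^(1/2) = (1.486/0.015) × 73.56 × 2.948^(2/3) × 0.0087^(1/2) = 1398 ft³/s
V = Q/A = 1398/73.56 = 19.00 ft/s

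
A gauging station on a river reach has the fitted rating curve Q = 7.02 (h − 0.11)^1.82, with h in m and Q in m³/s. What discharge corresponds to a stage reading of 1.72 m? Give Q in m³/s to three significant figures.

Q = 7.02 × (1.72 − 0.11)^1.82 = 7.02 × 1.61^1.82 = 16.70 m³/s

16.7 m³/s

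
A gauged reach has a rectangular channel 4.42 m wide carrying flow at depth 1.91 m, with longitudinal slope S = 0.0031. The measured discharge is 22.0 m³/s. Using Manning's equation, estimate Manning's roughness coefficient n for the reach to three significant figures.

A = b·y = 4.42 × 1.91 = 8.442 m²
P = b + 2y = 4.42 + 2×1.91 = 8.240 m
R = A/P = 8.442/8.240 = 1.025 m
n = (1/Q)·A·R^(2/3)·S^(1/2) = (1/22.0) × 8.442 × 1.016 × 0.05568 = 0.02171

0.0217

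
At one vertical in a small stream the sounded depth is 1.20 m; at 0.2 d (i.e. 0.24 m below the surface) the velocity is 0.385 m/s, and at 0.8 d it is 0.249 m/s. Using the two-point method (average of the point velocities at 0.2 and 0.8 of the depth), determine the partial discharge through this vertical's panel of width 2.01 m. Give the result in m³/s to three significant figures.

v̄ = (0.385 + 0.249) / 2 = 0.3170 m/s
q = v̄ × d × w = 0.3170 × 1.20 × 2.01 = 0.7646 m³/s

0.765 m³/s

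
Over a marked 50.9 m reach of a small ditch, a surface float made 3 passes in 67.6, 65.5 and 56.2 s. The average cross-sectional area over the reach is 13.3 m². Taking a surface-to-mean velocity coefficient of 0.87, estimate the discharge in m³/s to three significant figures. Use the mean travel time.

t̄ = (67.6 + 65.5 + 56.2) / 3 = 63.1 s
v_surface = L / t̄ = 50.9 / 63.1 = 0.8067 m/s
v_mean = 0.87 × 0.8067 = 0.7018 m/s
Q = A × v_mean = 13.3 × 0.7018 = 9.334 m³/s

9.33 m³/s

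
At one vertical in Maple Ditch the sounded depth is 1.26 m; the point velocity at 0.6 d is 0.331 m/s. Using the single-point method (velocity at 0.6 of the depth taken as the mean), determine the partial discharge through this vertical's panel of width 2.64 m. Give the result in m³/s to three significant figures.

v̄ = v₀.₆ = 0.331 m/s
q = v̄ × d × w = 0.3310 × 1.26 × 2.64 = 1.101 m³/s

1.10 m³/s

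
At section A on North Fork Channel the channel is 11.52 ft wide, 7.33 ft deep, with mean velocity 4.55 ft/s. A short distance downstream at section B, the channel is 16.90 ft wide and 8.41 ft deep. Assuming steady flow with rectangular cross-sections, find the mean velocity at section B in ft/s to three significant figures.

Q = A₁V₁ = (11.52×7.33) × 4.55 = 384.2 ft³/s
A₂ = 16.90 × 8.41 = 142.1 ft²
V₂ = Q/A₂ = 384.2/142.1 = 2.703 ft/s

2.70 ft/s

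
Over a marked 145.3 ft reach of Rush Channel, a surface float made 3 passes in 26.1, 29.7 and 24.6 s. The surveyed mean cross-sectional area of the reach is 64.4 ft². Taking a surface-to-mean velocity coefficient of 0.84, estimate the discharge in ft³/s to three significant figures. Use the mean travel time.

293 ft³/s

t̄ = (26.1 + 29.7 + 24.6) / 3 = 26.8 s
v_surface = L / t̄ = 145.3 / 26.8 = 5.422 ft/s
v_mean = 0.84 × 5.422 = 4.554 ft/s
Q = A × v_mean = 64.4 × 4.554 = 293.3 ft³/s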